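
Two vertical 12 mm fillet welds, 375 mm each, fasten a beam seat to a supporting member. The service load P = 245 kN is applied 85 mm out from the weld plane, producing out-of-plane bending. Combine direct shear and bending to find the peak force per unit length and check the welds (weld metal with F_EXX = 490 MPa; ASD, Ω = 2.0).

f_max ≈ 551 N/mm; adequate

L_w = 2 × 375 = 750 mm; section modulus (unit throat) S = 2 × L²/6 = 46880 mm².
Direct shear f_v = P/L_w = 245×10³/750 = 326.7 N/mm.
Moment M = P × e = 245×10³ × 85 = 20825000 N·mm; bending f_b = M/S = 444.3 N/mm.
f_max = √(f_v² + f_b²) = √(326.7² + 444.3²) = 551.4 N/mm.
r_n/Ω = (1/2.0) × 0.6 × 490 × (0.707 × 12) = 1247 N/mm → adequate.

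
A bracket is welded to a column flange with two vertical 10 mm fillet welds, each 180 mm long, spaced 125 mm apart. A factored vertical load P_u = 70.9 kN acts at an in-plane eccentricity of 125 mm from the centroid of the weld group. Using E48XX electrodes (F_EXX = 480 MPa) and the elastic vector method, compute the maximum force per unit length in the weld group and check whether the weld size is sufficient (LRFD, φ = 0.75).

Total weld length L_w = 360 mm. Treat welds as unit-width lines.
Polar moment about centroid: J = 2[d³/12 + d(b/2)²] = 2[180³/12 + 180×62.5²] = 2378000 mm³.
Direct shear f_v = P/L_w = 70.9×10³ / 360 = 196.9 N/mm (vertical).
Torsion M = P·e = 70.9×10³ × 125 = 8862500 N·mm.
Critical point at (x, y) = (62.5, 90) from centroid. f_tx = M·y/J = 335.4 N/mm; f_ty = M·x/J = 232.9 N/mm.
Resultant f_max = √[f_tx² + (f_v + f_ty)²] = √[335.4² + (196.9 + 232.9)²] = 545.2 N/mm.
Capacity per unit length: φr_n = 0.75 × 0.6 × 480 × (0.707 × 10) = 1527 N/mm.
545.2 ≤ 1527 → adequate.

f_max ≈ 545 N/mm; adequate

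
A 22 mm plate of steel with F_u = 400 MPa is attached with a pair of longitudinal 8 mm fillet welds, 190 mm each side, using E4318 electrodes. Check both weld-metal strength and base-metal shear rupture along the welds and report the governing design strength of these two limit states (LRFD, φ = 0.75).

φR_n ≈ 416 kN (weld metal governs)

E43XX → F_EXX = 430 MPa.
t_e = 0.707 × 8 = 5.656 mm; L = 380 mm.
Weld metal: φR_n = 0.75 × 0.6 × 430 × 5.656 × 380 × 10⁻³ = 415.9 kN.
Base metal (shear rupture): φR_n = 0.75 × 0.6 × 400 × 22 × 380 × 10⁻³ = 1505 kN.
Governing: weld metal.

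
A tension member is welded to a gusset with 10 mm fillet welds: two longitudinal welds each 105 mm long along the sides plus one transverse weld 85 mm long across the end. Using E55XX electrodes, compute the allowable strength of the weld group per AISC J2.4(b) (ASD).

R_n/Ω ≈ 357 kN

E55XX → F_EXX = 550 MPa.
t_e = 0.707 × 10 = 7.07 mm.
R_nwl = 0.6 × 550 × 7.07 × 210 × 10⁻³ = 490 kN (longitudinal, 2 welds).
R_nwt = 0.6 × 550 × 7.07 × 85 × 10⁻³ = 198.3 kN (transverse, base value).
(i) R_nwl + R_nwt = 688.3 kN; (ii) 0.85 R_nwl + 1.5 R_nwt = 713.9 kN.
R_n = max = 713.9 kN [governs: (ii)]; R_n/Ω = 357 kN.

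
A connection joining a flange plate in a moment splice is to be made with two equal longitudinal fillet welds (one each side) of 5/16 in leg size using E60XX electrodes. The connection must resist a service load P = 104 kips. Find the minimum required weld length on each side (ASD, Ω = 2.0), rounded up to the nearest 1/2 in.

E60XX → F_EXX = 60 ksi.
Throat t_e = 0.707 × 0.3125 = 0.2209 in.
r_n/Ω = (0.6 × 60 × 0.2209) / 2.0 = 3.977 kip/in.
L_req = P / (r_n/Ω) = 104 / 3.977 = 26.15 in total.
Per side: 26.15 / 2 = 13.08 in.
Round up → use L = 13.5 in on each side.

L = 13.5 in on each side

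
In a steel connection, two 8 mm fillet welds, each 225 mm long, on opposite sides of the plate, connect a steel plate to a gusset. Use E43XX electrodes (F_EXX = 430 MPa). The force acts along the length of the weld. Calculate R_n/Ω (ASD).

Effective throat t_e = 0.707 × 8 = 5.656 mm.
Total length L = 450 mm; A_we = 5.656 × 450 = 2545 mm².
F_nw = 0.6 F_EXX = 0.6 × 430 = 258 MPa.
R_n = 258 × 2545 × 10⁻³ = 656.7 kN; R_n/Ω = 656.7/2.0 = 328.3 kN.

R_n/Ω ≈ 328 kN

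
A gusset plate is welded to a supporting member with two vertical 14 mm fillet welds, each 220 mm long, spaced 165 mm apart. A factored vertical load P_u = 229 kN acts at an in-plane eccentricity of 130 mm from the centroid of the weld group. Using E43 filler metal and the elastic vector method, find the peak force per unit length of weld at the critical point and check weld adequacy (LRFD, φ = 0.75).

E43XX → F_EXX = 430 MPa.
Total weld length L_w = 440 mm. Treat welds as unit-width lines.
Polar moment about centroid: J = 2[d³/12 + d(b/2)²] = 2[220³/12 + 220×82.5²] = 4769000 mm³.
Direct shear f_v = P/L_w = 229×10³ / 440 = 520.5 N/mm (vertical).
Torsion M = P·e = 229×10³ × 130 = 29770000 N·mm.
Critical point at (x, y) = (82.5, 110) from centroid. f_tx = M·y/J = 686.6 N/mm; f_ty = M·x/J = 515 N/mm.
Resultant f_max = √[f_tx² + (f_v + f_ty)²] = √[686.6² + (520.5 + 515)²] = 1242 N/mm.
Capacity per unit length: φr_n = 0.75 × 0.6 × 430 × (0.707 × 14) = 1915 N/mm.
1242 ≤ 1915 → adequate.

f_max ≈ 1240 N/mm; adequate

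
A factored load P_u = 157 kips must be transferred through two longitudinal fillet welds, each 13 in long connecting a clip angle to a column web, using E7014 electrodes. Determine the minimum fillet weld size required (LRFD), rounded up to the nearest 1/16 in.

w = 5/16 in

E70XX → F_EXX = 70 ksi.
Total weld length L = 26 in.
Required throat t_e = P_u / (φ × 0.6 F_EXX × L) = 157 / (0.75 × 0.6 × 70 × 26) = 0.1917 in.
Required leg w = t_e / 0.707 = 0.2711 in → use 5/16 in.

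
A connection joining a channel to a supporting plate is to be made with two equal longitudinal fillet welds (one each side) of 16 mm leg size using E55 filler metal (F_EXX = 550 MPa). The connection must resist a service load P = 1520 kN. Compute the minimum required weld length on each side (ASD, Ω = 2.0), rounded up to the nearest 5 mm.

Throat t_e = 0.707 × 16 = 11.31 mm.
r_n/Ω = (0.6 × 550 × 11.31) / 2.0 = 1866 N/mm = 1.866 kN/mm.
L_req = P / (r_n/Ω) = 1520 / 1.866 = 814.4 mm total.
Per side: 814.4 / 2 = 407.2 mm.
Round up → use L = 410 mm on each side.

L = 410 mm on each side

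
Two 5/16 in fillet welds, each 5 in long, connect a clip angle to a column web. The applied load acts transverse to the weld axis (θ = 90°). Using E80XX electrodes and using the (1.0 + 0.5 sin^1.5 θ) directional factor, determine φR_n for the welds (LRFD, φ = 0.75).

E80XX → F_EXX = 80 ksi.
t_e = 0.707 × 0.3125 = 0.2209 in; A_we = 0.2209 × 10 = 2.209 in².
Directional factor: 1.0 + 0.5 sin^1.5(90°) = 1.5.
F_nw = 0.6 × 80 × 1.5 = 72 ksi.
φR_n = 0.75 × 72 × 2.209 = 119.3 kip.

φR_n ≈ 119 kip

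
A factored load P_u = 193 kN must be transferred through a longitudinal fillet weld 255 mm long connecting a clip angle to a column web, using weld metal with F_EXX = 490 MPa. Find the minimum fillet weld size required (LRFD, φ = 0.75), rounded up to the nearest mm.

Total weld length L = 255 mm.
Required throat t_e = P_u / (φ × 0.6 F_EXX × L) = 193 / (0.75 × 0.6 × 490 × 255 × 10⁻³) = 3.432 mm.
Required leg w = t_e / 0.707 = 4.855 mm → use 5 mm.

w = 5 mm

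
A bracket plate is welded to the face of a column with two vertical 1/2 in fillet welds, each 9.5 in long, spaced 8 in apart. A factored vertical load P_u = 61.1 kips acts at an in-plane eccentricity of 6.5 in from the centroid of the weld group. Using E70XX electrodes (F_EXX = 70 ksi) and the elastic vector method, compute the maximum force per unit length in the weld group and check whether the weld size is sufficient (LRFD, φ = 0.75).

Total weld length L_w = 19 in. Treat welds as unit-width lines.
Polar moment about centroid: J = 2[d³/12 + d(b/2)²] = 2[9.5³/12 + 9.5×4²] = 446.9 in³.
Direct shear f_v = P/L_w = 61.1 / 19 = 3.216 kip/in (vertical).
Torsion M = P·e = 61.1 × 6.5 = 397.15 kip·in.
Critical point at (x, y) = (4, 4.75) from centroid. f_tx = M·y/J = 4.221 kip/in; f_ty = M·x/J = 3.555 kip/in.
Resultant f_max = √[f_tx² + (f_v + f_ty)²] = √[4.221² + (3.216 + 3.555)²] = 7.979 kip/in.
Capacity per unit length: φr_n = 0.75 × 0.6 × 70 × (0.707 × 0.5) = 11.14 kip/in.
7.979 ≤ 11.14 → adequate.

f_max ≈ 7.98 kip/in; adequate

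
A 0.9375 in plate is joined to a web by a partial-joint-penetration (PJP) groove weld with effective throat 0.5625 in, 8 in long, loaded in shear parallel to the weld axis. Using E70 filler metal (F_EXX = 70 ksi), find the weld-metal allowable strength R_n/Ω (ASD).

Effective throat (given) t_e = 0.5625 in.
A_we = 0.5625 × 8 = 4.5 in².
F_nw = 0.6 F_EXX = 42 ksi.
R_n/Ω = (42 × 4.5) / 2.0 = 94.5 kip.

R_n/Ω ≈ 94.5 kip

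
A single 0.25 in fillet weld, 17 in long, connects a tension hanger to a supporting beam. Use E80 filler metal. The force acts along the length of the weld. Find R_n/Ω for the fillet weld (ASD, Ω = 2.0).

R_n/Ω ≈ 72.1 kips

E80XX → F_EXX = 80 ksi.
Effective throat t_e = 0.707 × 0.25 = 0.1767 in.
Total length L = 17 in; A_we = 0.1767 × 17 = 3.005 in².
F_nw = 0.6 F_EXX = 0.6 × 80 = 48 ksi.
R_n = 48 × 3.005 = 144.2 kips; R_n/Ω = 144.2/2.0 = 72.11 kips.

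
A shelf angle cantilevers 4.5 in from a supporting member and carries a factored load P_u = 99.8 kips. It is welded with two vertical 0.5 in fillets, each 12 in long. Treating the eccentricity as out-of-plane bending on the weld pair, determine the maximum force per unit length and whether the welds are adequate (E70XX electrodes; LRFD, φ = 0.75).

E70XX → F_EXX = 70 ksi.
L_w = 2 × 12 = 24 in; section modulus (unit throat) S = 2 × L²/6 = 48 in².
Direct shear f_v = P/L_w = 99.8/24 = 4.158 kip/in.
Moment M = P × e = 99.8 × 4.5 = 449.1 kip·in; bending f_b = M/S = 9.356 kip/in.
f_max = √(f_v² + f_b²) = √(4.158² + 9.356²) = 10.24 kip/in.
φr_n = 0.75 × 0.6 × 70 × (0.707 × 0.5) = 11.14 kip/in → adequate.

f_max ≈ 10.2 kip/in; adequate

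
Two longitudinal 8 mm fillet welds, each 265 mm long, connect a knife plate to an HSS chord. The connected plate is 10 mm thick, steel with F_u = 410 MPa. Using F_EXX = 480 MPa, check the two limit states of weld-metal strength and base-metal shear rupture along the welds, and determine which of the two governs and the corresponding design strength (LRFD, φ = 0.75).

φR_n ≈ 647 kN (weld metal governs)

t_e = 0.707 × 8 = 5.656 mm; L = 530 mm.
Weld metal: φR_n = 0.75 × 0.6 × 480 × 5.656 × 530 × 10⁻³ = 647.5 kN.
Base metal (shear rupture): φR_n = 0.75 × 0.6 × 410 × 10 × 530 × 10⁻³ = 977.8 kN.
Governing: weld metal.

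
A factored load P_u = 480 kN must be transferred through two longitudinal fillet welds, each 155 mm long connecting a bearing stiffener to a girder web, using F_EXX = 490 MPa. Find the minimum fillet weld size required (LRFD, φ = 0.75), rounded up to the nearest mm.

Total weld length L = 310 mm.
Required throat t_e = P_u / (φ × 0.6 F_EXX × L) = 480 / (0.75 × 0.6 × 490 × 310 × 10⁻³) = 7.022 mm.
Required leg w = t_e / 0.707 = 9.932 mm → use 10 mm.

w = 10 mm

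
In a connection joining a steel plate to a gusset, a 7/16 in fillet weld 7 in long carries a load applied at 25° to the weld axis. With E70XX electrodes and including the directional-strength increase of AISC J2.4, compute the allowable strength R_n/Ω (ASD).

R_n/Ω ≈ 51.7 kip

E70XX → F_EXX = 70 ksi.
t_e = 0.707 × 0.4375 = 0.3093 in; A_we = 0.3093 × 7 = 2.165 in².
Directional factor: 1.0 + 0.5 sin^1.5(25°) = 1.137.
F_nw = 0.6 × 70 × 1.137 = 47.77 ksi.
R_n/Ω = (47.77 × 2.165) / 2.0 = 51.72 kip.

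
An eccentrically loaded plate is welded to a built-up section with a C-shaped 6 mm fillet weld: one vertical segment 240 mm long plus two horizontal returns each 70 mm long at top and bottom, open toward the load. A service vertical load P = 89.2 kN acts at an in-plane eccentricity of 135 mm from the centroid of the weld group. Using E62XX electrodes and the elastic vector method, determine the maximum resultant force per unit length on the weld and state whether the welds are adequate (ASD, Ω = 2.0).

E62XX → F_EXX = 620 MPa.
Total weld length L_w = 380 mm. Treat welds as unit-width lines.
Centroid: x̄ = 2×70×35 / 380 = 12.89 mm from the vertical weld.
Polar moment about centroid: J = I_x + I_y = [240³/12 + 2×70×120²] + [240×12.89² + 2(70³/12 + 70×22.11²)] = 3333000 mm³.
Direct shear f_v = P/L_w = 89.2×10³ / 380 = 234.7 N/mm (vertical).
Torsion M = P·e = 89.2×10³ × 135 = 12042000 N·mm.
Critical point at (x, y) = (57.11, 120) from centroid. f_tx = M·y/J = 433.5 N/mm; f_ty = M·x/J = 206.3 N/mm.
Resultant f_max = √[f_tx² + (f_v + f_ty)²] = √[433.5² + (234.7 + 206.3)²] = 618.4 N/mm.
Capacity per unit length: r_n/Ω = (1/2.0) × 0.6 × 620 × (0.707 × 6) = 789 N/mm.
618.4 ≤ 789 → adequate.

f_max ≈ 618 N/mm; adequate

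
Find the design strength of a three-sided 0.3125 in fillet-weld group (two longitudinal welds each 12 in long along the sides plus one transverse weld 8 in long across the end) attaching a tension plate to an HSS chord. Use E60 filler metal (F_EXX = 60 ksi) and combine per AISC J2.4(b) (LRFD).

t_e = 0.707 × 0.3125 = 0.2209 in.
R_nwl = 0.6 × 60 × 0.2209 × 24 = 190.9 kip (longitudinal, 2 welds).
R_nwt = 0.6 × 60 × 0.2209 × 8 = 63.63 kip (transverse, base value).
(i) R_nwl + R_nwt = 254.5 kip; (ii) 0.85 R_nwl + 1.5 R_nwt = 257.7 kip.
R_n = max = 257.7 kip [governs: (ii)]; φR_n = 193.3 kip.

φR_n ≈ 193 kip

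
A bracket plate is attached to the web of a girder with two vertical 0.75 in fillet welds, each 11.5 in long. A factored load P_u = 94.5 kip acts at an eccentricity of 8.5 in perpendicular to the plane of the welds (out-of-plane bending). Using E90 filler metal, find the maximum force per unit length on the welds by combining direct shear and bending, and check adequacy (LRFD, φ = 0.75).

f_max ≈ 18.7 kip/in; adequate

E90XX → F_EXX = 90 ksi.
L_w = 2 × 11.5 = 23 in; section modulus (unit throat) S = 2 × L²/6 = 44.08 in².
Direct shear f_v = P/L_w = 94.5/23 = 4.109 kip/in.
Moment M = P × e = 94.5 × 8.5 = 803.25 kip·in; bending f_b = M/S = 18.22 kip/in.
f_max = √(f_v² + f_b²) = √(4.109² + 18.22²) = 18.68 kip/in.
φr_n = 0.75 × 0.6 × 90 × (0.707 × 0.75) = 21.48 kip/in → adequate.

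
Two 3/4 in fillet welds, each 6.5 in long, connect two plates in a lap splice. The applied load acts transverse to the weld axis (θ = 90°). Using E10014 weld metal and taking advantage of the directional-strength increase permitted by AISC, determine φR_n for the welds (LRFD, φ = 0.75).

φR_n ≈ 465 kips

E100XX → F_EXX = 100 ksi.
t_e = 0.707 × 0.75 = 0.5302 in; A_we = 0.5302 × 13 = 6.893 in².
Directional factor: 1.0 + 0.5 sin^1.5(90°) = 1.5.
F_nw = 0.6 × 100 × 1.5 = 90 ksi.
φR_n = 0.75 × 90 × 6.893 = 465.3 kips.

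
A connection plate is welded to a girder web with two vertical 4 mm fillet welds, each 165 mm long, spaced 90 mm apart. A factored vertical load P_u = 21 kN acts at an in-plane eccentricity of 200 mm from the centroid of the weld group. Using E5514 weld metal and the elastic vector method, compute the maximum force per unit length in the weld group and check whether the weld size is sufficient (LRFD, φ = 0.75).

f_max ≈ 314 N/mm; adequate

E55XX → F_EXX = 550 MPa.
Total weld length L_w = 330 mm. Treat welds as unit-width lines.
Polar moment about centroid: J = 2[d³/12 + d(b/2)²] = 2[165³/12 + 165×45²] = 1417000 mm³.
Direct shear f_v = P/L_w = 21×10³ / 330 = 63.64 N/mm (vertical).
Torsion M = P·e = 21×10³ × 200 = 4200000 N·mm.
Critical point at (x, y) = (45, 82.5) from centroid. f_tx = M·y/J = 244.5 N/mm; f_ty = M·x/J = 133.4 N/mm.
Resultant f_max = √[f_tx² + (f_v + f_ty)²] = √[244.5² + (63.64 + 133.4)²] = 314 N/mm.
Capacity per unit length: φr_n = 0.75 × 0.6 × 550 × (0.707 × 4) = 699.9 N/mm.
314 ≤ 699.9 → adequate.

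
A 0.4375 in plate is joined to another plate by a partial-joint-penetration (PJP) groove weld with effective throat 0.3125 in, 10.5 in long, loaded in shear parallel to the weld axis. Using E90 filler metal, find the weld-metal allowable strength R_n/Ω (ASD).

R_n/Ω ≈ 88.6 kips

E90XX → F_EXX = 90 ksi.
Effective throat (given) t_e = 0.3125 in.
A_we = 0.3125 × 10.5 = 3.281 in².
F_nw = 0.6 F_EXX = 54 ksi.
R_n/Ω = (54 × 3.281) / 2.0 = 88.59 kips.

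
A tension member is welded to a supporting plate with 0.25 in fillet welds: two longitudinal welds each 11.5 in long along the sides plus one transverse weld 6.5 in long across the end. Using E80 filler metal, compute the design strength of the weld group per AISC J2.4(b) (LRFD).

φR_n ≈ 188 kips

E80XX → F_EXX = 80 ksi.
t_e = 0.707 × 0.25 = 0.1767 in.
R_nwl = 0.6 × 80 × 0.1767 × 23 = 195.1 kips (longitudinal, 2 welds).
R_nwt = 0.6 × 80 × 0.1767 × 6.5 = 55.15 kips (transverse, base value).
(i) R_nwl + R_nwt = 250.3 kips; (ii) 0.85 R_nwl + 1.5 R_nwt = 248.6 kips.
R_n = max = 250.3 kips [governs: (i)]; φR_n = 187.7 kips.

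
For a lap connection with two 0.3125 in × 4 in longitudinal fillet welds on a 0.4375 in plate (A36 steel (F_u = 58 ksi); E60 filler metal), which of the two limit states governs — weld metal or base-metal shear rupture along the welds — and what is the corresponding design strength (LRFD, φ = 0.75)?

E60XX → F_EXX = 60 ksi.
t_e = 0.707 × 0.3125 = 0.2209 in; L = 8 in.
Weld metal: φR_n = 0.75 × 0.6 × 60 × 0.2209 × 8 = 47.72 kips.
Base metal (shear rupture): φR_n = 0.75 × 0.6 × 58 × 0.4375 × 8 = 91.35 kips.
Governing: weld metal.

φR_n ≈ 47.7 kips (weld metal governs)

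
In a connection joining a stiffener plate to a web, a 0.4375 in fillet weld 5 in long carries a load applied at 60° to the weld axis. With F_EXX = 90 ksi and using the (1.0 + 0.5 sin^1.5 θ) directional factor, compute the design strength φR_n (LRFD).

φR_n ≈ 87.9 kip

t_e = 0.707 × 0.4375 = 0.3093 in; A_we = 0.3093 × 5 = 1.547 in².
Directional factor: 1.0 + 0.5 sin^1.5(60°) = 1.403.
F_nw = 0.6 × 90 × 1.403 = 75.76 ksi.
φR_n = 0.75 × 75.76 × 1.547 = 87.88 kip.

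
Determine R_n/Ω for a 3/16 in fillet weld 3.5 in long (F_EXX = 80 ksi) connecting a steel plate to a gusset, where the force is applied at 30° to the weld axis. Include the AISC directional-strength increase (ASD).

R_n/Ω ≈ 13.1 kips

t_e = 0.707 × 0.1875 = 0.1326 in; A_we = 0.1326 × 3.5 = 0.464 in².
Directional factor: 1.0 + 0.5 sin^1.5(30°) = 1.177.
F_nw = 0.6 × 80 × 1.177 = 56.49 ksi.
R_n/Ω = (56.49 × 0.464) / 2.0 = 13.1 kips.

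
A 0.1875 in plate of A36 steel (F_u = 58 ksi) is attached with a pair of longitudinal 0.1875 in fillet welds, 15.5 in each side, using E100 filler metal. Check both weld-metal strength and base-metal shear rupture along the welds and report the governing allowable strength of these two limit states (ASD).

R_n/Ω ≈ 101 kip (base-metal shear rupture governs)

E100XX → F_EXX = 100 ksi.
t_e = 0.707 × 0.1875 = 0.1326 in; L = 31 in.
Weld metal: R_n/Ω = (1/2.0) × 0.6 × 100 × 0.1326 × 31 = 123.3 kip.
Base metal (shear rupture): R_n/Ω = (1/2.0) × 0.6 × 58 × 0.1875 × 31 = 101.1 kip.
Governing: base-metal shear rupture.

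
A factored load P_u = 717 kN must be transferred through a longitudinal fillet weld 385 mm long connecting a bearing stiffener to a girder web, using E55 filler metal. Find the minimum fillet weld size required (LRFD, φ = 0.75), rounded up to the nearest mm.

E55XX → F_EXX = 550 MPa.
Total weld length L = 385 mm.
Required throat t_e = P_u / (φ × 0.6 F_EXX × L) = 717 / (0.75 × 0.6 × 550 × 385 × 10⁻³) = 7.525 mm.
Required leg w = t_e / 0.707 = 10.64 mm → use 11 mm.

w = 11 mm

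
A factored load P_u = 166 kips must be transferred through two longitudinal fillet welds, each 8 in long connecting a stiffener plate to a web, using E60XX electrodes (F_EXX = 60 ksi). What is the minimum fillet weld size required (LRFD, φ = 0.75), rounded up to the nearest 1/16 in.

w = 9/16 in

Total weld length L = 16 in.
Required throat t_e = P_u / (φ × 0.6 F_EXX × L) = 166 / (0.75 × 0.6 × 60 × 16) = 0.3843 in.
Required leg w = t_e / 0.707 = 0.5435 in → use 9/16 in.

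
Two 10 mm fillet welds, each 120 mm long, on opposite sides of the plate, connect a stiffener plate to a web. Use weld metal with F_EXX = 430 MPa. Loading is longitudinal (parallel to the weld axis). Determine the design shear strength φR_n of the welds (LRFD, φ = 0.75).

Effective throat t_e = 0.707 × 10 = 7.07 mm.
Total length L = 240 mm; A_we = 7.07 × 240 = 1697 mm².
F_nw = 0.6 F_EXX = 0.6 × 430 = 258 MPa.
φR_n = 0.75 × 258 × 1697 × 10⁻³ = 328.3 kN.

φR_n ≈ 328 kN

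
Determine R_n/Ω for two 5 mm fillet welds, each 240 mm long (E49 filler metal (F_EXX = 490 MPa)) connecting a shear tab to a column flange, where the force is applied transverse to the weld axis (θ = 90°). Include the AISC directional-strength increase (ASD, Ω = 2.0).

R_n/Ω ≈ 374 kN

t_e = 0.707 × 5 = 3.535 mm; A_we = 3.535 × 480 = 1697 mm².
Directional factor: 1.0 + 0.5 sin^1.5(90°) = 1.5.
F_nw = 0.6 × 490 × 1.5 = 441 MPa.
R_n/Ω = (441 × 1697) / 2.0 × 10⁻³ = 374.1 kN.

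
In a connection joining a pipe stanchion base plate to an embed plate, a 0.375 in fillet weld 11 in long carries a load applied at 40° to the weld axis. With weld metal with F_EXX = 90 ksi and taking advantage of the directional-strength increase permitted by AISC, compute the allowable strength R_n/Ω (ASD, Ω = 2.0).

R_n/Ω ≈ 99 kip

t_e = 0.707 × 0.375 = 0.2651 in; A_we = 0.2651 × 11 = 2.916 in².
Directional factor: 1.0 + 0.5 sin^1.5(40°) = 1.258.
F_nw = 0.6 × 90 × 1.258 = 67.91 ksi.
R_n/Ω = (67.91 × 2.916) / 2.0 = 99.03 kip.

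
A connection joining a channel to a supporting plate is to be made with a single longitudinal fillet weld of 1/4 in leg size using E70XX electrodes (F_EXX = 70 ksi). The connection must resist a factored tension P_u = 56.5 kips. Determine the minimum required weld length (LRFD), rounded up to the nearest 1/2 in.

Throat t_e = 0.707 × 0.25 = 0.1767 in.
φr_n = 0.75 × 0.6 × 70 × 0.1767 = 5.568 kips/in.
L_req = P_u / φr_n = 56.5 / 5.568 = 10.15 in total.
Round up → use L = 10.5 in.

L = 10.5 in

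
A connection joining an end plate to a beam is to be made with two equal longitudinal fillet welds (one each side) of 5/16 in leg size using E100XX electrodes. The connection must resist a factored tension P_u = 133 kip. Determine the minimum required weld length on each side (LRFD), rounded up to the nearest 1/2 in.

E100XX → F_EXX = 100 ksi.
Throat t_e = 0.707 × 0.3125 = 0.2209 in.
φr_n = 0.75 × 0.6 × 100 × 0.2209 = 9.942 kip/in.
L_req = P_u / φr_n = 133 / 9.942 = 13.38 in total.
Per side: 13.38 / 2 = 6.689 in.
Round up → use L = 7 in on each side.

L = 7 in on each side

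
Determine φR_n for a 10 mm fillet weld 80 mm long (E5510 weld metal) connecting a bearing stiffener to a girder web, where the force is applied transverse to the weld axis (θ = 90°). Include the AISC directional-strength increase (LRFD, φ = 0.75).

φR_n ≈ 210 kN

E55XX → F_EXX = 550 MPa.
t_e = 0.707 × 10 = 7.07 mm; A_we = 7.07 × 80 = 565.6 mm².
Directional factor: 1.0 + 0.5 sin^1.5(90°) = 1.5.
F_nw = 0.6 × 550 × 1.5 = 495 MPa.
φR_n = 0.75 × 495 × 565.6 × 10⁻³ = 210 kN.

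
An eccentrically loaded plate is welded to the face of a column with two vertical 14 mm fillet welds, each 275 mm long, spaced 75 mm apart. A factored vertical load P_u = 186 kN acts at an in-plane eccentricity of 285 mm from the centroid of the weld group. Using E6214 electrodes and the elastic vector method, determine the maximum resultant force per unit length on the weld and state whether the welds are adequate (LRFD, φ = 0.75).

f_max ≈ 1900 N/mm; adequate

E62XX → F_EXX = 620 MPa.
Total weld length L_w = 550 mm. Treat welds as unit-width lines.
Polar moment about centroid: J = 2[d³/12 + d(b/2)²] = 2[275³/12 + 275×37.5²] = 4240000 mm³.
Direct shear f_v = P/L_w = 186×10³ / 550 = 338.2 N/mm (vertical).
Torsion M = P·e = 186×10³ × 285 = 53010000 N·mm.
Critical point at (x, y) = (37.5, 137.5) from centroid. f_tx = M·y/J = 1719 N/mm; f_ty = M·x/J = 468.9 N/mm.
Resultant f_max = √[f_tx² + (f_v + f_ty)²] = √[1719² + (338.2 + 468.9)²] = 1899 N/mm.
Capacity per unit length: φr_n = 0.75 × 0.6 × 620 × (0.707 × 14) = 2762 N/mm.
1899 ≤ 2762 → adequate.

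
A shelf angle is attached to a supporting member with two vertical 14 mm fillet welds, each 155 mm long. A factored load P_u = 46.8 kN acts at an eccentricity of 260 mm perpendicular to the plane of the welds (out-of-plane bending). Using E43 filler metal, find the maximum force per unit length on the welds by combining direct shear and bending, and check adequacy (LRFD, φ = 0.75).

E43XX → F_EXX = 430 MPa.
L_w = 2 × 155 = 310 mm; section modulus (unit throat) S = 2 × L²/6 = 8008 mm².
Direct shear f_v = P/L_w = 46.8×10³/310 = 151 N/mm.
Moment M = P × e = 46.8×10³ × 260 = 12168000 N·mm; bending f_b = M/S = 1519 N/mm.
f_max = √(f_v² + f_b²) = √(151² + 1519²) = 1527 N/mm.
φr_n = 0.75 × 0.6 × 430 × (0.707 × 14) = 1915 N/mm → adequate.

f_max ≈ 1530 N/mm; adequate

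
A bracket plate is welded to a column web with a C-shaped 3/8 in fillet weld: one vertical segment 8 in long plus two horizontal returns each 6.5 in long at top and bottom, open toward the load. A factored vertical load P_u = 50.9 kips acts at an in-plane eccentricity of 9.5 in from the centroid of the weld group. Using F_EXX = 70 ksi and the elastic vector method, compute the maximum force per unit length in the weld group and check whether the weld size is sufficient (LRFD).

f_max ≈ 10.3 kip/in; NOT adequate

Total weld length L_w = 21 in. Treat welds as unit-width lines.
Centroid: x̄ = 2×6.5×3.25 / 21 = 2.012 in from the vertical weld.
Polar moment about centroid: J = I_x + I_y = [8³/12 + 2×6.5×4²] + [8×2.012² + 2(6.5³/12 + 6.5×1.238²)] = 348.7 in³.
Direct shear f_v = P/L_w = 50.9 / 21 = 2.424 kip/in (vertical).
Torsion M = P·e = 50.9 × 9.5 = 483.55 kip·in.
Critical point at (x, y) = (4.488, 4) from centroid. f_tx = M·y/J = 5.546 kip/in; f_ty = M·x/J = 6.223 kip/in.
Resultant f_max = √[f_tx² + (f_v + f_ty)²] = √[5.546² + (2.424 + 6.223)²] = 10.27 kip/in.
Capacity per unit length: φr_n = 0.75 × 0.6 × 70 × (0.707 × 0.375) = 8.351 kip/in.
10.27 > 8.351 → NOT adequate.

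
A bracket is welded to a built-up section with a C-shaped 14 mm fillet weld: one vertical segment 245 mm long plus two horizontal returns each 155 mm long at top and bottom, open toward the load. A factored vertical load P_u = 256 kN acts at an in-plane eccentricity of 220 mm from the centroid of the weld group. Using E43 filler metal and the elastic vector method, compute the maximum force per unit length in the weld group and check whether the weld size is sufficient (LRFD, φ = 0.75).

E43XX → F_EXX = 430 MPa.
Total weld length L_w = 555 mm. Treat welds as unit-width lines.
Centroid: x̄ = 2×155×77.5 / 555 = 43.29 mm from the vertical weld.
Polar moment about centroid: J = I_x + I_y = [245³/12 + 2×155×122.5²] + [245×43.29² + 2(155³/12 + 155×34.21²)] = 7320000 mm³.
Direct shear f_v = P/L_w = 256×10³ / 555 = 461.3 N/mm (vertical).
Torsion M = P·e = 256×10³ × 220 = 56320000 N·mm.
Critical point at (x, y) = (111.7, 122.5) from centroid. f_tx = M·y/J = 942.5 N/mm; f_ty = M·x/J = 859.5 N/mm.
Resultant f_max = √[f_tx² + (f_v + f_ty)²] = √[942.5² + (461.3 + 859.5)²] = 1623 N/mm.
Capacity per unit length: φr_n = 0.75 × 0.6 × 430 × (0.707 × 14) = 1915 N/mm.
1623 ≤ 1915 → adequate.

f_max ≈ 1620 N/mm; adequate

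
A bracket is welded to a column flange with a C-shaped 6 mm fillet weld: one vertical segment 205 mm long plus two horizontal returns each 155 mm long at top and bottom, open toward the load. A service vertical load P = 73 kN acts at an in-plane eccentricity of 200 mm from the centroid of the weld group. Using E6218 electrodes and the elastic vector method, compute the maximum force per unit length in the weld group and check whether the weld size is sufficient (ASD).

f_max ≈ 520 N/mm; adequate

E62XX → F_EXX = 620 MPa.
Total weld length L_w = 515 mm. Treat welds as unit-width lines.
Centroid: x̄ = 2×155×77.5 / 515 = 46.65 mm from the vertical weld.
Polar moment about centroid: J = I_x + I_y = [205³/12 + 2×155×102.5²] + [205×46.65² + 2(155³/12 + 155×30.85²)] = 5337000 mm³.
Direct shear f_v = P/L_w = 73×10³ / 515 = 141.7 N/mm (vertical).
Torsion M = P·e = 73×10³ × 200 = 14600000 N·mm.
Critical point at (x, y) = (108.3, 102.5) from centroid. f_tx = M·y/J = 280.4 N/mm; f_ty = M·x/J = 296.4 N/mm.
Resultant f_max = √[f_tx² + (f_v + f_ty)²] = √[280.4² + (141.7 + 296.4)²] = 520.2 N/mm.
Capacity per unit length: r_n/Ω = (1/2.0) × 0.6 × 620 × (0.707 × 6) = 789 N/mm.
520.2 ≤ 789 → adequate.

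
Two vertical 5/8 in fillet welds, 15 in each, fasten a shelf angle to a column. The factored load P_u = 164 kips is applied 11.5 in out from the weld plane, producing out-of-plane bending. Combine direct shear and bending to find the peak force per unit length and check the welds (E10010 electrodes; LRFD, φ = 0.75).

f_max ≈ 25.7 kip/in; NOT adequate

E100XX → F_EXX = 100 ksi.
L_w = 2 × 15 = 30 in; section modulus (unit throat) S = 2 × L²/6 = 75 in².
Direct shear f_v = P/L_w = 164/30 = 5.467 kip/in.
Moment M = P × e = 164 × 11.5 = 1886 kip·in; bending f_b = M/S = 25.15 kip/in.
f_max = √(f_v² + f_b²) = √(5.467² + 25.15²) = 25.73 kip/in.
φr_n = 0.75 × 0.6 × 100 × (0.707 × 0.625) = 19.88 kip/in → NOT adequate.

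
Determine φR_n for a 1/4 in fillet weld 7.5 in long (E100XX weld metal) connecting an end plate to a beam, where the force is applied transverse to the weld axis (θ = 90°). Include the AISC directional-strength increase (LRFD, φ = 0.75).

φR_n ≈ 89.5 kips

E100XX → F_EXX = 100 ksi.
t_e = 0.707 × 0.25 = 0.1767 in; A_we = 0.1767 × 7.5 = 1.326 in².
Directional factor: 1.0 + 0.5 sin^1.5(90°) = 1.5.
F_nw = 0.6 × 100 × 1.5 = 90 ksi.
φR_n = 0.75 × 90 × 1.326 = 89.48 kips.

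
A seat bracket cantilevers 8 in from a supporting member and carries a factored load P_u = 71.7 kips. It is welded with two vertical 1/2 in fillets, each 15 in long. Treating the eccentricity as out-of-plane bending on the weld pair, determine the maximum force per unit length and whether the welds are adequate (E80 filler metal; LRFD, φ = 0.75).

E80XX → F_EXX = 80 ksi.
L_w = 2 × 15 = 30 in; section modulus (unit throat) S = 2 × L²/6 = 75 in².
Direct shear f_v = P/L_w = 71.7/30 = 2.39 kip/in.
Moment M = P × e = 71.7 × 8 = 573.6 kip·in; bending f_b = M/S = 7.648 kip/in.
f_max = √(f_v² + f_b²) = √(2.39² + 7.648²) = 8.013 kip/in.
φr_n = 0.75 × 0.6 × 80 × (0.707 × 0.5) = 12.73 kip/in → adequate.

f_max ≈ 8.01 kip/in; adequate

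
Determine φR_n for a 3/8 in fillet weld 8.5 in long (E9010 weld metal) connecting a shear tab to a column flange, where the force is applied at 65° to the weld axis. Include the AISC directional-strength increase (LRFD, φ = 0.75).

φR_n ≈ 131 kip

E90XX → F_EXX = 90 ksi.
t_e = 0.707 × 0.375 = 0.2651 in; A_we = 0.2651 × 8.5 = 2.254 in².
Directional factor: 1.0 + 0.5 sin^1.5(65°) = 1.431.
F_nw = 0.6 × 90 × 1.431 = 77.3 ksi.
φR_n = 0.75 × 77.3 × 2.254 = 130.6 kip.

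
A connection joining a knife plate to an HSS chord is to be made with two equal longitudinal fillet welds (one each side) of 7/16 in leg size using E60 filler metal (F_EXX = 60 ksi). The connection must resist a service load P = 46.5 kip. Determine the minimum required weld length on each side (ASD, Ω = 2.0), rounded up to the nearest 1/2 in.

Throat t_e = 0.707 × 0.4375 = 0.3093 in.
r_n/Ω = (0.6 × 60 × 0.3093) / 2.0 = 5.568 kip/in.
L_req = P / (r_n/Ω) = 46.5 / 5.568 = 8.352 in total.
Per side: 8.352 / 2 = 4.176 in.
Round up → use L = 4.5 in on each side.

L = 4.5 in on each side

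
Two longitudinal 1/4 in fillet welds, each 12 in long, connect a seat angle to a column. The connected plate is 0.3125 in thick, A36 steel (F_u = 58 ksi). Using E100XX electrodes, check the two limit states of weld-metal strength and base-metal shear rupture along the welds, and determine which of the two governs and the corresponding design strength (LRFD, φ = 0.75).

φR_n ≈ 191 kip (weld metal governs)

E100XX → F_EXX = 100 ksi.
t_e = 0.707 × 0.25 = 0.1767 in; L = 24 in.
Weld metal: φR_n = 0.75 × 0.6 × 100 × 0.1767 × 24 = 190.9 kip.
Base metal (shear rupture): φR_n = 0.75 × 0.6 × 58 × 0.3125 × 24 = 195.8 kip.
Governing: weld metal.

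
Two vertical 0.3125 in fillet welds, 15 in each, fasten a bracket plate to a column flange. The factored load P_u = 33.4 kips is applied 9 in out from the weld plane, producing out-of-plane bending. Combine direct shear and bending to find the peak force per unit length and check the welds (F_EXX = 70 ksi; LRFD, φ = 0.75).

f_max ≈ 4.16 kip/in; adequate

L_w = 2 × 15 = 30 in; section modulus (unit throat) S = 2 × L²/6 = 75 in².
Direct shear f_v = P/L_w = 33.4/30 = 1.113 kip/in.
Moment M = P × e = 33.4 × 9 = 300.6 kip·in; bending f_b = M/S = 4.008 kip/in.
f_max = √(f_v² + f_b²) = √(1.113² + 4.008²) = 4.16 kip/in.
φr_n = 0.75 × 0.6 × 70 × (0.707 × 0.3125) = 6.96 kip/in → adequate.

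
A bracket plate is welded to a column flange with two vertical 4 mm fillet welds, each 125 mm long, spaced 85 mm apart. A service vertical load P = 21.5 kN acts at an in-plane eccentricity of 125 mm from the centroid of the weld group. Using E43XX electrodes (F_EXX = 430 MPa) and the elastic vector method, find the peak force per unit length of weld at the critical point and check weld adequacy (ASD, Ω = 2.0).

f_max ≈ 318 N/mm; adequate

Total weld length L_w = 250 mm. Treat welds as unit-width lines.
Polar moment about centroid: J = 2[d³/12 + d(b/2)²] = 2[125³/12 + 125×42.5²] = 777100 mm³.
Direct shear f_v = P/L_w = 21.5×10³ / 250 = 86 N/mm (vertical).
Torsion M = P·e = 21.5×10³ × 125 = 2687500 N·mm.
Critical point at (x, y) = (42.5, 62.5) from centroid. f_tx = M·y/J = 216.2 N/mm; f_ty = M·x/J = 147 N/mm.
Resultant f_max = √[f_tx² + (f_v + f_ty)²] = √[216.2² + (86 + 147)²] = 317.8 N/mm.
Capacity per unit length: r_n/Ω = (1/2.0) × 0.6 × 430 × (0.707 × 4) = 364.8 N/mm.
317.8 ≤ 364.8 → adequate.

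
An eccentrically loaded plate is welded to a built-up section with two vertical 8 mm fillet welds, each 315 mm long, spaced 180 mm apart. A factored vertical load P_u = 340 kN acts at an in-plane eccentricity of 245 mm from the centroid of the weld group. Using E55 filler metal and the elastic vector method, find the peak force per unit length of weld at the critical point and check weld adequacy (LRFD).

E55XX → F_EXX = 550 MPa.
Total weld length L_w = 630 mm. Treat welds as unit-width lines.
Polar moment about centroid: J = 2[d³/12 + d(b/2)²] = 2[315³/12 + 315×90²] = 10310000 mm³.
Direct shear f_v = P/L_w = 340×10³ / 630 = 539.7 N/mm (vertical).
Torsion M = P·e = 340×10³ × 245 = 83300000 N·mm.
Critical point at (x, y) = (90, 157.5) from centroid. f_tx = M·y/J = 1272 N/mm; f_ty = M·x/J = 727 N/mm.
Resultant f_max = √[f_tx² + (f_v + f_ty)²] = √[1272² + (539.7 + 727)²] = 1795 N/mm.
Capacity per unit length: φr_n = 0.75 × 0.6 × 550 × (0.707 × 8) = 1400 N/mm.
1795 > 1400 → NOT adequate.

f_max ≈ 1800 N/mm; NOT adequate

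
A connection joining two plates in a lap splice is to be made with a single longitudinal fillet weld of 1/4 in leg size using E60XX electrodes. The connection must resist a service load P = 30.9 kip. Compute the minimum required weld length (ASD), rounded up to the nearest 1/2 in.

E60XX → F_EXX = 60 ksi.
Throat t_e = 0.707 × 0.25 = 0.1767 in.
r_n/Ω = (0.6 × 60 × 0.1767) / 2.0 = 3.181 kip/in.
L_req = P / (r_n/Ω) = 30.9 / 3.181 = 9.712 in total.
Round up → use L = 10 in.

L = 10 in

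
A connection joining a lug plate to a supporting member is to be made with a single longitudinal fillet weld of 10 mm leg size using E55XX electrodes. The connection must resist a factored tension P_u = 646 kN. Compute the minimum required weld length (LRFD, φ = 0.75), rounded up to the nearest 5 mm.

L = 370 mm

E55XX → F_EXX = 550 MPa.
Throat t_e = 0.707 × 10 = 7.07 mm.
φr_n = 0.75 × 0.6 × 550 × 7.07 × 10⁻³ = 1.75 kN/mm.
L_req = P_u / φr_n = 646 / 1.75 = 369.2 mm total.
Round up → use L = 370 mm.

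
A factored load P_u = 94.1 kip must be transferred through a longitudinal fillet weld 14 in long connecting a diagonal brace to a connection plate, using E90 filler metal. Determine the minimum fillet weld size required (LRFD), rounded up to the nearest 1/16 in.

E90XX → F_EXX = 90 ksi.
Total weld length L = 14 in.
Required throat t_e = P_u / (φ × 0.6 F_EXX × L) = 94.1 / (0.75 × 0.6 × 90 × 14) = 0.166 in.
Required leg w = t_e / 0.707 = 0.2347 in → use 1/4 in.

w = 1/4 in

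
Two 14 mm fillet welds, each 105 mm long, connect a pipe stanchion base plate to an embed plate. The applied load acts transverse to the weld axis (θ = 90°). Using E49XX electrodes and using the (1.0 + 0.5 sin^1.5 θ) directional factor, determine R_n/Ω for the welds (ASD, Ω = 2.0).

R_n/Ω ≈ 458 kN

E49XX → F_EXX = 490 MPa.
t_e = 0.707 × 14 = 9.898 mm; A_we = 9.898 × 210 = 2079 mm².
Directional factor: 1.0 + 0.5 sin^1.5(90°) = 1.5.
F_nw = 0.6 × 490 × 1.5 = 441 MPa.
R_n/Ω = (441 × 2079) / 2.0 × 10⁻³ = 458.3 kN.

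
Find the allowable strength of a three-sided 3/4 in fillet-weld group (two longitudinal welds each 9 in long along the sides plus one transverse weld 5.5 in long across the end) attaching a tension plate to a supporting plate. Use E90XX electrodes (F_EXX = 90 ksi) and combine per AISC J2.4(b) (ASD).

t_e = 0.707 × 0.75 = 0.5302 in.
R_nwl = 0.6 × 90 × 0.5302 × 18 = 515.4 kip (longitudinal, 2 welds).
R_nwt = 0.6 × 90 × 0.5302 × 5.5 = 157.5 kip (transverse, base value).
(i) R_nwl + R_nwt = 672.9 kip; (ii) 0.85 R_nwl + 1.5 R_nwt = 674.3 kip.
R_n = max = 674.3 kip [governs: (ii)]; R_n/Ω = 337.2 kip.

R_n/Ω ≈ 337 kip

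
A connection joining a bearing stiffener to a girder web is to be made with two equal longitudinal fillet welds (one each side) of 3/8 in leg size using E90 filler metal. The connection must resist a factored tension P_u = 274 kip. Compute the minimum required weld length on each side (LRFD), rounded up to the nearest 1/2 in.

L = 13 in on each side

E90XX → F_EXX = 90 ksi.
Throat t_e = 0.707 × 0.375 = 0.2651 in.
φr_n = 0.75 × 0.6 × 90 × 0.2651 = 10.74 kip/in.
L_req = P_u / φr_n = 274 / 10.74 = 25.52 in total.
Per side: 25.52 / 2 = 12.76 in.
Round up → use L = 13 in on each side.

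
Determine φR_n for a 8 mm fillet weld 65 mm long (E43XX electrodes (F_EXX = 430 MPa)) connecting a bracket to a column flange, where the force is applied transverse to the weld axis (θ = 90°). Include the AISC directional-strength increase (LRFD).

φR_n ≈ 107 kN

t_e = 0.707 × 8 = 5.656 mm; A_we = 5.656 × 65 = 367.6 mm².
Directional factor: 1.0 + 0.5 sin^1.5(90°) = 1.5.
F_nw = 0.6 × 430 × 1.5 = 387 MPa.
φR_n = 0.75 × 387 × 367.6 × 10⁻³ = 106.7 kN.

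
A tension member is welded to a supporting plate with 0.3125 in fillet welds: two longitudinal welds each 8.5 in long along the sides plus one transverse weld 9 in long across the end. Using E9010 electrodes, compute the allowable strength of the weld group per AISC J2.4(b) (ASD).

R_n/Ω ≈ 167 kip

E90XX → F_EXX = 90 ksi.
t_e = 0.707 × 0.3125 = 0.2209 in.
R_nwl = 0.6 × 90 × 0.2209 × 17 = 202.8 kip (longitudinal, 2 welds).
R_nwt = 0.6 × 90 × 0.2209 × 9 = 107.4 kip (transverse, base value).
(i) R_nwl + R_nwt = 310.2 kip; (ii) 0.85 R_nwl + 1.5 R_nwt = 333.5 kip.
R_n = max = 333.5 kip [governs: (ii)]; R_n/Ω = 166.7 kip.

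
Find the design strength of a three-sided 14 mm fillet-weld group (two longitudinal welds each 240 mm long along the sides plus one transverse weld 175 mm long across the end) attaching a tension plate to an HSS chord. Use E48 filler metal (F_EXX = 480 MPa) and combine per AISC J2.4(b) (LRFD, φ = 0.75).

φR_n ≈ 1430 kN

t_e = 0.707 × 14 = 9.898 mm.
R_nwl = 0.6 × 480 × 9.898 × 480 × 10⁻³ = 1368 kN (longitudinal, 2 welds).
R_nwt = 0.6 × 480 × 9.898 × 175 × 10⁻³ = 498.9 kN (transverse, base value).
(i) R_nwl + R_nwt = 1867 kN; (ii) 0.85 R_nwl + 1.5 R_nwt = 1911 kN.
R_n = max = 1911 kN [governs: (ii)]; φR_n = 1434 kN.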